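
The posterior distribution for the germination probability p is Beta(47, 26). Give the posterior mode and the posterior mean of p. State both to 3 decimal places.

MAP: 0.648. Posterior mean: 0.644.

Mode = (47−1)/(47+26−2) = 46/71 = 0.648.
Mean = 47/(47+26) = 47/73 = 0.644.
Left-skewed posterior ⇒ mean < mode.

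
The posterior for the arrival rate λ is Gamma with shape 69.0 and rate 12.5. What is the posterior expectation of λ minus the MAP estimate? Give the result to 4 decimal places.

0.0800

Mode = (α−1)/β = 68.0/12.5 = 5.4400.
Mean = α/β = 69.0/12.5 = 5.5200.
Difference = 5.5200 − 5.4400 = 0.0800.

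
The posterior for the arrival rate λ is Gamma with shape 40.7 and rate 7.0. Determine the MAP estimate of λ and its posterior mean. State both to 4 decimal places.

Mode = (α−1)/β = 39.7/7.0 = 5.6714.
Mean = α/β = 40.7/7.0 = 5.8143.
The mean is pulled above the mode by the posterior's right skew.

MAP estimate = 5.6714, posterior mean = 5.8143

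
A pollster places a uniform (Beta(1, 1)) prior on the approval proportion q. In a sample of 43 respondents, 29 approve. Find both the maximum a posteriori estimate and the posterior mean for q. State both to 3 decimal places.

Posterior: Beta(1+29, 1+14) = Beta(30, 15).
Mode = (30−1)/(30+15−2) = 29/43 = 0.674.
Mean = 30/(30+15) = 30/45 = 0.667.
Mode > mean: the posterior has a left tail.

maximum a posteriori estimate = 0.674, posterior mean = 0.667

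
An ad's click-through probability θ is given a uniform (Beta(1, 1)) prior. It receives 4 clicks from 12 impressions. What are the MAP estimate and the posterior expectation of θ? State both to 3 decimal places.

Posterior: Beta(1+4, 1+8) = Beta(5, 9).
Mode = (5−1)/(5+9−2) = 4/12 = 0.333.
With a flat prior the MAP equals the MLE, 4/12.
Mean = 5/(5+9) = 5/14 = 0.357.
The mean is pulled above the mode by the posterior's right skew.

θ_MAP = 0.333, E[θ|data] = 0.357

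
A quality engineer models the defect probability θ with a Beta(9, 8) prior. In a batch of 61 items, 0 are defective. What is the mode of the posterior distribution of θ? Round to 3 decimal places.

Posterior: Beta(9+0, 8+61) = Beta(9, 69).
Mode = (9−1)/(9+69−2) = 8/76 = 0.105.
Mean = 9/(9+69) = 9/78 = 0.115.
This is the posterior mode — the MAP estimate.

0.105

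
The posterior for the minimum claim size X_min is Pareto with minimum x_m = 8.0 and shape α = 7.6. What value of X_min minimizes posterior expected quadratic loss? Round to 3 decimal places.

9.212

The Pareto density is strictly decreasing on [x_m, ∞), so the mode is x_m = 8.000.
Mean = α·x_m/(α−1) = 7.6·8.0/6.6 = 9.212.
Quadratic loss ⇒ the optimal estimator is the posterior mean.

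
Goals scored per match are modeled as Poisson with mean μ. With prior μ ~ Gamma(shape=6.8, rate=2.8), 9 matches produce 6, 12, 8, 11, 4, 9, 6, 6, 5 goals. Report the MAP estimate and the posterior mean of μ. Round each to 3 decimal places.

MAP: 6.169. Posterior mean: 6.254.

Σ counts = 67. Posterior: Gamma(shape = 6.8+67 = 73.8, rate = 2.8+9 = 11.8).
Mode = (α−1)/β = 72.8/11.8 = 6.169.
Mean = α/β = 73.8/11.8 = 6.254.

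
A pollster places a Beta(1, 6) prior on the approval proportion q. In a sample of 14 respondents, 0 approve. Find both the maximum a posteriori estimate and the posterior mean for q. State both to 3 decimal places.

q_MAP = 0.000, E[q|data] = 0.048

Posterior: Beta(1+0, 6+14) = Beta(1, 20).
Since α = 1 ≤ 1 and β > 1, the Beta density is monotone decreasing on [0,1]; the mode is at 0.
Mean = 1/(1+20) = 0.048.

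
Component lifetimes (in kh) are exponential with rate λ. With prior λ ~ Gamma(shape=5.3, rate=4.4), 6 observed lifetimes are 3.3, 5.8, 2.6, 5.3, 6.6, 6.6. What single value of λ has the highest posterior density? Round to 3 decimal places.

Σ times = 30.2. Posterior: Gamma(shape = 5.3+6 = 11.3, rate = 4.4+30.2 = 34.6).
Mode = (α−1)/β = 10.3/34.6 = 0.298.
Mean = α/β = 11.3/34.6 = 0.327.
This is the posterior mode — the MAP estimate.

0.298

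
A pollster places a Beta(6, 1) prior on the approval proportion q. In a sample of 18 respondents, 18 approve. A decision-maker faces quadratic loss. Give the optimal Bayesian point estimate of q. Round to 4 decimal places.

Posterior: Beta(6+18, 1+0) = Beta(24, 1).
Since β = 1 ≤ 1 and α > 1, the Beta density is monotone increasing on [0,1]; the mode is at 1.
Mean = 24/(24+1) = 0.9600.
Quadratic loss ⇒ the optimal estimator is the posterior mean.

0.9600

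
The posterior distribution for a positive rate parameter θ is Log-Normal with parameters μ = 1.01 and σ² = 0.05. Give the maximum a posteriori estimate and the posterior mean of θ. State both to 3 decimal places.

maximum a posteriori estimate = 2.612, posterior mean = 2.815

Mode = exp(μ − σ²) = exp(0.96) = 2.612.
Mean = exp(μ + σ²/2) = exp(1.035) = 2.815.
Mean > mode: the posterior has a right tail.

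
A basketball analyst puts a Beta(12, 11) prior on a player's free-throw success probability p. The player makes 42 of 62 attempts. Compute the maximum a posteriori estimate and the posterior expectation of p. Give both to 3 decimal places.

MAP = 0.639, posterior mean = 0.635

Posterior: Beta(12+42, 11+20) = Beta(54, 31).
Mode = (54−1)/(54+31−2) = 53/83 = 0.639.
Mean = 54/(54+31) = 54/85 = 0.635.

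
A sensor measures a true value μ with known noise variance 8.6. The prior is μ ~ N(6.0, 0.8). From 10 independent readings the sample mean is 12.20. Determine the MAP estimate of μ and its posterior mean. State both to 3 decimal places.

Posterior for μ is Normal. Precision-weighted mean: (1/0.8·6.0 + 10/8.6·12.20) / (1/0.8 + 10/8.6) = 8.988.
A Normal posterior is symmetric, so mode = mean.

MAP = 8.988; posterior mean = 8.988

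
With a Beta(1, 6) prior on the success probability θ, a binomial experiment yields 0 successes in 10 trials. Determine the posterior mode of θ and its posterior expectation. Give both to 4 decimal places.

MAP = 0.0000, posterior mean = 0.0588

Posterior: Beta(1+0, 6+10) = Beta(1, 16).
Since α = 1 ≤ 1 and β > 1, the Beta density is monotone decreasing on [0,1]; the mode is at 0.
Mean = 1/(1+16) = 0.0588.
The posterior is right-skewed, so the mean exceeds the mode.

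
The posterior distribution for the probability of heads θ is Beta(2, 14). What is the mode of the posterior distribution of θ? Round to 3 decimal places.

0.071

Mode = (2−1)/(2+14−2) = 1/14 = 0.071.
Mean = 2/(2+14) = 2/16 = 0.125.
This is the posterior mode — the MAP estimate.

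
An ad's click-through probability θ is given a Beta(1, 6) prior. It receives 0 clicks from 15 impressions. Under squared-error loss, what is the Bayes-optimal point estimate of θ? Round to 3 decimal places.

0.045

Posterior: Beta(1+0, 6+15) = Beta(1, 21).
Since α = 1 ≤ 1 and β > 1, the Beta density is monotone decreasing on [0,1]; the mode is at 0.
Mean = 1/(1+21) = 0.045.
Squared-error loss ⇒ the optimal estimator is the posterior mean.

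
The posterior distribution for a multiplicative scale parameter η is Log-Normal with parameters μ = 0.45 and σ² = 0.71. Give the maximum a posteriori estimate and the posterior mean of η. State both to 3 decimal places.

Mode = exp(μ − σ²) = exp(-0.26) = 0.771.
Mean = exp(μ + σ²/2) = exp(0.805) = 2.237.

maximum a posteriori estimate = 0.771, posterior mean = 2.237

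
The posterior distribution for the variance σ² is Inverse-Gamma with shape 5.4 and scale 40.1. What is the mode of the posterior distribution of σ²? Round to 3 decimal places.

6.266

Mode = β/(α+1) = 40.1/6.4 = 6.266.
Mean = β/(α−1) = 40.1/4.4 = 9.114.
This is the posterior mode — the MAP estimate.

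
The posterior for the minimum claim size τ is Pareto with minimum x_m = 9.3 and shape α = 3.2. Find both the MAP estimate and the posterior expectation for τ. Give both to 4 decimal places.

MAP = 9.3000, posterior mean = 13.5273

The Pareto density is strictly decreasing on [x_m, ∞), so the mode is x_m = 9.3000.
Mean = α·x_m/(α−1) = 3.2·9.3/2.2 = 13.5273.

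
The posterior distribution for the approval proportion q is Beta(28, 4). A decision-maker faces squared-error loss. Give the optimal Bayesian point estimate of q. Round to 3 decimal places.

0.875

Mode = (28−1)/(28+4−2) = 27/30 = 0.900.
Mean = 28/(28+4) = 28/32 = 0.875.
Squared-error loss ⇒ the optimal estimator is the posterior mean.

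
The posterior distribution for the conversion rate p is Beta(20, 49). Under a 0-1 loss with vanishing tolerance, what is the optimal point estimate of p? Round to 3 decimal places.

0.284

Mode = (20−1)/(20+49−2) = 19/67 = 0.284.
Mean = 20/(20+49) = 20/69 = 0.290.
This is the posterior mode — the MAP estimate.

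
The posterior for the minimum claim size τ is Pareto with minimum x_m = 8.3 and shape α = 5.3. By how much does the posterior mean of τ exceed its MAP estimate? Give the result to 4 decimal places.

1.9302

The Pareto density is strictly decreasing on [x_m, ∞), so the mode is x_m = 8.3000.
Mean = α·x_m/(α−1) = 5.3·8.3/4.3 = 10.2302.
Difference = 10.2302 − 8.3000 = 1.9302.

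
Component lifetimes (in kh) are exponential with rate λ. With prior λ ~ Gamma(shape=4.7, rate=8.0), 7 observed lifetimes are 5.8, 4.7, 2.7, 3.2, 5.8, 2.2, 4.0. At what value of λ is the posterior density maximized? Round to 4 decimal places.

Σ times = 28.4. Posterior: Gamma(shape = 4.7+7 = 11.7, rate = 8.0+28.4 = 36.4).
Mode = (α−1)/β = 10.7/36.4 = 0.2940.
Mean = α/β = 11.7/36.4 = 0.3214.
This is the posterior mode — the MAP estimate.

0.2940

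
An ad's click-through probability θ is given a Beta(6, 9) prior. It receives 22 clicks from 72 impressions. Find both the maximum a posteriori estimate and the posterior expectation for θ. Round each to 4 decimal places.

Posterior: Beta(6+22, 9+50) = Beta(28, 59).
Mode = (28−1)/(28+59−2) = 27/85 = 0.3176.
Mean = 28/(28+59) = 28/87 = 0.3218.
Mean > mode: the posterior has a right tail.

θ_MAP = 0.3176, E[θ|data] = 0.3218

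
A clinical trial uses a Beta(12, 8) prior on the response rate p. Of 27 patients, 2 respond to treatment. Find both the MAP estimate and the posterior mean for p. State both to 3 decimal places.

p_MAP = 0.289, E[p|data] = 0.298

Posterior: Beta(12+2, 8+25) = Beta(14, 33).
Mode = (14−1)/(14+33−2) = 13/45 = 0.289.
Mean = 14/(14+33) = 14/47 = 0.298.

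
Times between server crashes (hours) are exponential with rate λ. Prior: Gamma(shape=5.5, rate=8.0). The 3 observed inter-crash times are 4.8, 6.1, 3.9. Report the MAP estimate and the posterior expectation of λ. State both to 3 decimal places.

MAP: 0.329. Posterior mean: 0.373.

Σ times = 14.8. Posterior: Gamma(shape = 5.5+3 = 8.5, rate = 8.0+14.8 = 22.8).
Mode = (α−1)/β = 7.5/22.8 = 0.329.
Mean = α/β = 8.5/22.8 = 0.373.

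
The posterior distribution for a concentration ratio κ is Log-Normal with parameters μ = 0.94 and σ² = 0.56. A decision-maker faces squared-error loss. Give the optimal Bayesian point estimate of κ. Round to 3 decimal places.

Mode = exp(μ − σ²) = exp(0.38) = 1.462.
Mean = exp(μ + σ²/2) = exp(1.220) = 3.387.
Squared-error loss ⇒ the optimal estimator is the posterior mean.

3.387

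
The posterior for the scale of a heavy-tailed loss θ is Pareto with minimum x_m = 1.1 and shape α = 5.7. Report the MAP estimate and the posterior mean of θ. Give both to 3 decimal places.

The Pareto density is strictly decreasing on [x_m, ∞), so the mode is x_m = 1.100.
Mean = α·x_m/(α−1) = 5.7·1.1/4.7 = 1.334.

MAP = 1.100; posterior mean = 1.334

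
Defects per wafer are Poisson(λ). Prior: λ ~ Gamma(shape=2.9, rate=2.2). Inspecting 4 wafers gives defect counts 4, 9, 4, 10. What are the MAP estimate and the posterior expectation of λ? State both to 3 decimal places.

MAP = 4.661, posterior mean = 4.823

Σ counts = 27. Posterior: Gamma(shape = 2.9+27 = 29.9, rate = 2.2+4 = 6.2).
Mode = (α−1)/β = 28.9/6.2 = 4.661.
Mean = α/β = 29.9/6.2 = 4.823.
The mean is pulled above the mode by the posterior's right skew.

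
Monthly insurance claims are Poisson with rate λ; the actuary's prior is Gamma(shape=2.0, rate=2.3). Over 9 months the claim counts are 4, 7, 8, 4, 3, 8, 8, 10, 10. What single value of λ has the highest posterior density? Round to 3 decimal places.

Σ counts = 62. Posterior: Gamma(shape = 2.0+62 = 64.0, rate = 2.3+9 = 11.3).
Mode = (α−1)/β = 63.0/11.3 = 5.575.
Mean = α/β = 64.0/11.3 = 5.664.
This is the posterior mode — the MAP estimate.

5.575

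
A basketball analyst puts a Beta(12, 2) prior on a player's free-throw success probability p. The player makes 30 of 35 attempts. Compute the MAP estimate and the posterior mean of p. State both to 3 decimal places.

MAP estimate = 0.872, posterior mean = 0.857

Posterior: Beta(12+30, 2+5) = Beta(42, 7).
Mode = (42−1)/(42+7−2) = 41/47 = 0.872.
Mean = 42/(42+7) = 42/49 = 0.857.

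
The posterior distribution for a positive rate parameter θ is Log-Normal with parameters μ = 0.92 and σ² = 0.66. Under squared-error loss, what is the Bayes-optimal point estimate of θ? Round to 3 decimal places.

3.490

Mode = exp(μ − σ²) = exp(0.26) = 1.297.
Mean = exp(μ + σ²/2) = exp(1.250) = 3.490.
Squared-error loss ⇒ the optimal estimator is the posterior mean.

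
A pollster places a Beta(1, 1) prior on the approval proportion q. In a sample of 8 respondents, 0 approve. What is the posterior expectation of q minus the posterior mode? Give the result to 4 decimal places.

Posterior: Beta(1+0, 1+8) = Beta(1, 9).
Since α = 1 ≤ 1 and β > 1, the Beta density is monotone decreasing on [0,1]; the mode is at 0.
Mean = 1/(1+9) = 0.1000.
Difference = 0.1000 − 0.0000 = 0.1000.

0.1000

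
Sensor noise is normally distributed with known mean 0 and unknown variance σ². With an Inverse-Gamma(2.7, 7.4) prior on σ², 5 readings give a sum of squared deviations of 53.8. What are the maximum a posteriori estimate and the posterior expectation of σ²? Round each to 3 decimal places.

MAP = 5.532, posterior mean = 8.167

Posterior: Inverse-Gamma(shape = 2.7+5/2 = 5.2, scale = 7.4+53.8/2 = 34.3).
Mode = β/(α+1) = 34.3/6.2 = 5.532.
Mean = β/(α−1) = 34.3/4.2 = 8.167.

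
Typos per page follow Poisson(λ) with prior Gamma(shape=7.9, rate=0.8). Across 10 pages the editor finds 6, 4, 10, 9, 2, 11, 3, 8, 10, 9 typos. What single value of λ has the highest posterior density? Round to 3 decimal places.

7.306

Σ counts = 72. Posterior: Gamma(shape = 7.9+72 = 79.9, rate = 0.8+10 = 10.8).
Mode = (α−1)/β = 78.9/10.8 = 7.306.
Mean = α/β = 79.9/10.8 = 7.398.
This is the posterior mode — the MAP estimate.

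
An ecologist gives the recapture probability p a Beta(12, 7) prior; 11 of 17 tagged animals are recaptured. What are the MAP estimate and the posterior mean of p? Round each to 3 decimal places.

Posterior: Beta(12+11, 7+6) = Beta(23, 13).
Mode = (23−1)/(23+13−2) = 22/34 = 0.647.
Mean = 23/(23+13) = 23/36 = 0.639.
The posterior is left-skewed, so the mode exceeds the mean.

p_MAP = 0.647, E[p|data] = 0.639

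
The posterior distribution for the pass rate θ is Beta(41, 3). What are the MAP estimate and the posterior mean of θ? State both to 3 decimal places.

Mode = (41−1)/(41+3−2) = 40/42 = 0.952.
Mean = 41/(41+3) = 41/44 = 0.932.

θ_MAP = 0.952, E[θ|data] = 0.932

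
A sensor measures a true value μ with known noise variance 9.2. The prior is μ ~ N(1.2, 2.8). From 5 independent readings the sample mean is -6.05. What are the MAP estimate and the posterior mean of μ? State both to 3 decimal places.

Posterior for μ is Normal. Precision-weighted mean: (1/2.8·1.2 + 5/9.2·-6.05) / (1/2.8 + 5/9.2) = -3.175.
A Normal posterior is symmetric, so mode = mean.

MAP = -3.175; posterior mean = -3.175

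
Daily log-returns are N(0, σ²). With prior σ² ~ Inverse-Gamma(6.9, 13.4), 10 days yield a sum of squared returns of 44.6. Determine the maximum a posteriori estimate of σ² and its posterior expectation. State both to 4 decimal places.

σ²_MAP = 2.7674, E[σ²|data] = 3.2752

Posterior: Inverse-Gamma(shape = 6.9+10/2 = 11.9, scale = 13.4+44.6/2 = 35.7).
Mode = β/(α+1) = 35.7/12.9 = 2.7674.
Mean = β/(α−1) = 35.7/10.9 = 3.2752.
The posterior is right-skewed, so the mean exceeds the mode.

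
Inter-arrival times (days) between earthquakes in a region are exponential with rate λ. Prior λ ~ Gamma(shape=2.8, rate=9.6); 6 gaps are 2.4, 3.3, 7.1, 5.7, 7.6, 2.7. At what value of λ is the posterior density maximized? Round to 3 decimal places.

0.203

Σ times = 28.8. Posterior: Gamma(shape = 2.8+6 = 8.8, rate = 9.6+28.8 = 38.4).
Mode = (α−1)/β = 7.8/38.4 = 0.203.
Mean = α/β = 8.8/38.4 = 0.229.
This is the posterior mode — the MAP estimate.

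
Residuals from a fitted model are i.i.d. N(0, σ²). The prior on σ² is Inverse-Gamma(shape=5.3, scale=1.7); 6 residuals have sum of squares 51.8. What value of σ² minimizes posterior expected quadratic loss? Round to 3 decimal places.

Posterior: Inverse-Gamma(shape = 5.3+6/2 = 8.3, scale = 1.7+51.8/2 = 27.6).
Mode = β/(α+1) = 27.6/9.3 = 2.968.
Mean = β/(α−1) = 27.6/7.3 = 3.781.
Quadratic loss ⇒ the optimal estimator is the posterior mean.

3.781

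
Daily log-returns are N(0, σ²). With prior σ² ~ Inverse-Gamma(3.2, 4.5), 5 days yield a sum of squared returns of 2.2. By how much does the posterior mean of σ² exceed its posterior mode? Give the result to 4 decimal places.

Posterior: Inverse-Gamma(shape = 3.2+5/2 = 5.7, scale = 4.5+2.2/2 = 5.6).
Mode = β/(α+1) = 5.6/6.7 = 0.8358.
Mean = β/(α−1) = 5.6/4.7 = 1.1915.
Difference = 1.1915 − 0.8358 = 0.3557.
The mean is pulled above the mode by the posterior's right skew.

0.3557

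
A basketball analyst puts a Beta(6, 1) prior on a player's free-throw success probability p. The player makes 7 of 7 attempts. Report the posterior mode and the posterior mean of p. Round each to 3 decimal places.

Posterior: Beta(6+7, 1+0) = Beta(13, 1).
Since β = 1 ≤ 1 and α > 1, the Beta density is monotone increasing on [0,1]; the mode is at 1.
Mean = 13/(13+1) = 0.929.
Mode > mean: the posterior has a left tail.

p_MAP = 1.000, E[p|data] = 0.929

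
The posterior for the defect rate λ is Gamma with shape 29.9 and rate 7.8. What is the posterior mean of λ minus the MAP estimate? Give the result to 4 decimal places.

Mode = (α−1)/β = 28.9/7.8 = 3.7051.
Mean = α/β = 29.9/7.8 = 3.8333.
Difference = 3.8333 − 3.7051 = 0.1282.

0.1282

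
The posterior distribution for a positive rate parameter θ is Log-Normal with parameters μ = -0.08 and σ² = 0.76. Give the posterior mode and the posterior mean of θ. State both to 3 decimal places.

MAP: 0.432. Posterior mean: 1.350.

Mode = exp(μ − σ²) = exp(-0.84) = 0.432.
Mean = exp(μ + σ²/2) = exp(0.300) = 1.350.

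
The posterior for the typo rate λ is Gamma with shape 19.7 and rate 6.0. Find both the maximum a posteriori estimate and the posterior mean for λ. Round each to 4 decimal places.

λ_MAP = 3.1167, E[λ|data] = 3.2833

Mode = (α−1)/β = 18.7/6.0 = 3.1167.
Mean = α/β = 19.7/6.0 = 3.2833.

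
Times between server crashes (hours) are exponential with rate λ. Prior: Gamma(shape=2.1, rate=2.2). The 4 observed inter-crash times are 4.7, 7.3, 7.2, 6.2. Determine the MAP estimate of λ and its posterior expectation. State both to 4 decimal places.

Σ times = 25.4. Posterior: Gamma(shape = 2.1+4 = 6.1, rate = 2.2+25.4 = 27.6).
Mode = (α−1)/β = 5.1/27.6 = 0.1848.
Mean = α/β = 6.1/27.6 = 0.2210.
Mean > mode: the posterior has a right tail.

MAP = 0.1848, posterior mean = 0.2210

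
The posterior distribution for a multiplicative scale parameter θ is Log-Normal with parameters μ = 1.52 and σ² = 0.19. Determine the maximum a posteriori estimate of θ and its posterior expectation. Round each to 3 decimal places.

θ_MAP = 3.781, E[θ|data] = 5.028

Mode = exp(μ − σ²) = exp(1.33) = 3.781.
Mean = exp(μ + σ²/2) = exp(1.615) = 5.028.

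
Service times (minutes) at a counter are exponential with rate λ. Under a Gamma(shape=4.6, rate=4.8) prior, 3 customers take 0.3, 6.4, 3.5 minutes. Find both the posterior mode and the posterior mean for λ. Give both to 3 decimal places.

MAP = 0.440, posterior mean = 0.507

Σ times = 10.2. Posterior: Gamma(shape = 4.6+3 = 7.6, rate = 4.8+10.2 = 15.0).
Mode = (α−1)/β = 6.6/15.0 = 0.440.
Mean = α/β = 7.6/15.0 = 0.507.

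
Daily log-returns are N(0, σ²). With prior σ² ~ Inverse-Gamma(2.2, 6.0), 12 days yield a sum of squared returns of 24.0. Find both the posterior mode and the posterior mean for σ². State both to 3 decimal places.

Posterior: Inverse-Gamma(shape = 2.2+12/2 = 8.2, scale = 6.0+24.0/2 = 18.0).
Mode = β/(α+1) = 18.0/9.2 = 1.957.
Mean = β/(α−1) = 18.0/7.2 = 2.500.

MAP = 1.957, posterior mean = 2.500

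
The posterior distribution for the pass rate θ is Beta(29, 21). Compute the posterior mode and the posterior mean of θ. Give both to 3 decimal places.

Mode = (29−1)/(29+21−2) = 28/48 = 0.583.
Mean = 29/(29+21) = 29/50 = 0.580.

posterior mode = 0.583, posterior mean = 0.580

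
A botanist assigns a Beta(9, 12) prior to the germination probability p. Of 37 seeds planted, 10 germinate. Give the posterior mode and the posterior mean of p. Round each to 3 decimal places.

MAP = 0.321, posterior mean = 0.328

Posterior: Beta(9+10, 12+27) = Beta(19, 39).
Mode = (19−1)/(19+39−2) = 18/56 = 0.321.
Mean = 19/(19+39) = 19/58 = 0.328.
Mean > mode: the posterior has a right tail.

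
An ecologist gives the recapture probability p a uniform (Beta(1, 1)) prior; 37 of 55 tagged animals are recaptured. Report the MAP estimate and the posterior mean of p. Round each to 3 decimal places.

Posterior: Beta(1+37, 1+18) = Beta(38, 19).
Mode = (38−1)/(38+19−2) = 37/55 = 0.673.
With a flat prior the MAP equals the MLE, 37/55.
Mean = 38/(38+19) = 38/57 = 0.667.
The posterior is left-skewed, so the mode exceeds the mean.

MAP = 0.673; posterior mean = 0.667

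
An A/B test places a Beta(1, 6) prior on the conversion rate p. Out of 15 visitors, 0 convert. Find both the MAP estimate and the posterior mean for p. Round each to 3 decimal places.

p_MAP = 0.000, E[p|data] = 0.045

Posterior: Beta(1+0, 6+15) = Beta(1, 21).
Since α = 1 ≤ 1 and β > 1, the Beta density is monotone decreasing on [0,1]; the mode is at 0.
Mean = 1/(1+21) = 0.045.
The posterior is right-skewed, so the mean exceeds the mode.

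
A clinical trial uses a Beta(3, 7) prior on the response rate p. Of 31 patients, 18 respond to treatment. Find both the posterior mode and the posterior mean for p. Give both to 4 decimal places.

Posterior: Beta(3+18, 7+13) = Beta(21, 20).
Mode = (21−1)/(21+20−2) = 20/39 = 0.5128.
Mean = 21/(21+20) = 21/41 = 0.5122.
Left-skewed posterior ⇒ mean < mode.

MAP: 0.5128. Posterior mean: 0.5122.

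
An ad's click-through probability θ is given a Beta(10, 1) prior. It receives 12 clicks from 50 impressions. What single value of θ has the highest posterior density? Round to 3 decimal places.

0.356

Posterior: Beta(10+12, 1+38) = Beta(22, 39).
Mode = (22−1)/(22+39−2) = 21/59 = 0.356.
Mean = 22/(22+39) = 22/61 = 0.361.
This is the posterior mode — the MAP estimate.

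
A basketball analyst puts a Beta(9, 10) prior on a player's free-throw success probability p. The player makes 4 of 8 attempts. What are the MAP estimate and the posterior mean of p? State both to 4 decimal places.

Posterior: Beta(9+4, 10+4) = Beta(13, 14).
Mode = (13−1)/(13+14−2) = 12/25 = 0.4800.
Mean = 13/(13+14) = 13/27 = 0.4815.
The posterior is right-skewed, so the mean exceeds the mode.

p_MAP = 0.4800, E[p|data] = 0.4815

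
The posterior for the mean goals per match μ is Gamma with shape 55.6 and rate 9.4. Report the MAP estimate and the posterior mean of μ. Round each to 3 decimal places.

MAP estimate = 5.809, posterior mean = 5.915

Mode = (α−1)/β = 54.6/9.4 = 5.809.
Mean = α/β = 55.6/9.4 = 5.915.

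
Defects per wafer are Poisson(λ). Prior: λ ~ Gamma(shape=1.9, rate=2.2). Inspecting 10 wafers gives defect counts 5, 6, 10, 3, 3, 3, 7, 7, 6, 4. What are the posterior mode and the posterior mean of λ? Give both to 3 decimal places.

Σ counts = 54. Posterior: Gamma(shape = 1.9+54 = 55.9, rate = 2.2+10 = 12.2).
Mode = (α−1)/β = 54.9/12.2 = 4.500.
Mean = α/β = 55.9/12.2 = 4.582.

λ_MAP = 4.500, E[λ|data] = 4.582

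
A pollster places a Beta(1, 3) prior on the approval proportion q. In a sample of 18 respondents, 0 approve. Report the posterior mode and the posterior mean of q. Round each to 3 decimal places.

MAP: 0.000. Posterior mean: 0.045.

Posterior: Beta(1+0, 3+18) = Beta(1, 21).
Since α = 1 ≤ 1 and β > 1, the Beta density is monotone decreasing on [0,1]; the mode is at 0.
Mean = 1/(1+21) = 0.045.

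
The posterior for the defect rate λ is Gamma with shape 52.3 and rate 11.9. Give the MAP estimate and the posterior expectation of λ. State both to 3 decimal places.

Mode = (α−1)/β = 51.3/11.9 = 4.311.
Mean = α/β = 52.3/11.9 = 4.395.

λ_MAP = 4.311, E[λ|data] = 4.395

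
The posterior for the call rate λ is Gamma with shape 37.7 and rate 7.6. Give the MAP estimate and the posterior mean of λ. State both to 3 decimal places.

Mode = (α−1)/β = 36.7/7.6 = 4.829.
Mean = α/β = 37.7/7.6 = 4.961.

MAP: 4.829. Posterior mean: 4.961.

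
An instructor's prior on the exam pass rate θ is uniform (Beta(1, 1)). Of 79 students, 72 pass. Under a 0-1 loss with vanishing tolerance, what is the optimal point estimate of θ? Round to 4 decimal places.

Posterior: Beta(1+72, 1+7) = Beta(73, 8).
Mode = (73−1)/(73+8−2) = 72/79 = 0.9114.
Mean = 73/(73+8) = 73/81 = 0.9012.
This is the posterior mode — the MAP estimate.

0.9114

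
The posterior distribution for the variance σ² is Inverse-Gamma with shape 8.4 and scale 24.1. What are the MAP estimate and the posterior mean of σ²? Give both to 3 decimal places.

MAP = 2.564; posterior mean = 3.257

Mode = β/(α+1) = 24.1/9.4 = 2.564.
Mean = β/(α−1) = 24.1/7.4 = 3.257.
Right-skewed posterior ⇒ mode < mean.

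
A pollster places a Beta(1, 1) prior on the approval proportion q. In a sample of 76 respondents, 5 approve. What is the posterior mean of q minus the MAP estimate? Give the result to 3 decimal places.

0.011

Posterior: Beta(1+5, 1+71) = Beta(6, 72).
Mode = (6−1)/(6+72−2) = 5/76 = 0.066.
Mean = 6/(6+72) = 6/78 = 0.077.
Difference = 0.077 − 0.066 = 0.011.
The posterior is right-skewed, so the mean exceeds the mode.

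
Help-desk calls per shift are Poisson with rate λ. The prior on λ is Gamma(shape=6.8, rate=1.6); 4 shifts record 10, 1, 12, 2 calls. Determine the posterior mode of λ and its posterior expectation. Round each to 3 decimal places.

MAP = 5.500, posterior mean = 5.679

Σ counts = 25. Posterior: Gamma(shape = 6.8+25 = 31.8, rate = 1.6+4 = 5.6).
Mode = (α−1)/β = 30.8/5.6 = 5.500.
Mean = α/β = 31.8/5.6 = 5.679.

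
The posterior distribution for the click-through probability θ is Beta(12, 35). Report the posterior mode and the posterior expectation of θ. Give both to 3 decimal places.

posterior mode = 0.244, posterior expectation = 0.255

Mode = (12−1)/(12+35−2) = 11/45 = 0.244.
Mean = 12/(12+35) = 12/47 = 0.255.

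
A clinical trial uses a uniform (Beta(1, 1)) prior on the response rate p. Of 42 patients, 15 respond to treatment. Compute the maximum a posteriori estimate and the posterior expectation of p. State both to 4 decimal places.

Posterior: Beta(1+15, 1+27) = Beta(16, 28).
Mode = (16−1)/(16+28−2) = 15/42 = 0.3571.
Mean = 16/(16+28) = 16/44 = 0.3636.

MAP = 0.3571, posterior mean = 0.3636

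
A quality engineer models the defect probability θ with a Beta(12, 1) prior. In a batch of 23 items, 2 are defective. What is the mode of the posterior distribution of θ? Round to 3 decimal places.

0.382

Posterior: Beta(12+2, 1+21) = Beta(14, 22).
Mode = (14−1)/(14+22−2) = 13/34 = 0.382.
Mean = 14/(14+22) = 14/36 = 0.389.
This is the posterior mode — the MAP estimate.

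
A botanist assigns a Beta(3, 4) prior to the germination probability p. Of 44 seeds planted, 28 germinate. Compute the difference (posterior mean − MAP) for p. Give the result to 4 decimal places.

Posterior: Beta(3+28, 4+16) = Beta(31, 20).
Mode = (31−1)/(31+20−2) = 30/49 = 0.6122.
Mean = 31/(31+20) = 31/51 = 0.6078.
Difference = 0.6078 − 0.6122 = -0.0044.

-0.0044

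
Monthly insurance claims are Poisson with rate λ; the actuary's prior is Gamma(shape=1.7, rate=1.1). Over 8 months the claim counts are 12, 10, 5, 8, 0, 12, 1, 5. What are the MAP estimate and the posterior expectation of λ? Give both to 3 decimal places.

MAP estimate = 5.901, posterior expectation = 6.011

Σ counts = 53. Posterior: Gamma(shape = 1.7+53 = 54.7, rate = 1.1+8 = 9.1).
Mode = (α−1)/β = 53.7/9.1 = 5.901.
Mean = α/β = 54.7/9.1 = 6.011.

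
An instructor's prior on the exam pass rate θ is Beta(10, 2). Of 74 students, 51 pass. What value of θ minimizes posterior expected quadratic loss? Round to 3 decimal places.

Posterior: Beta(10+51, 2+23) = Beta(61, 25).
Mode = (61−1)/(61+25−2) = 60/84 = 0.714.
Mean = 61/(61+25) = 61/86 = 0.709.
Quadratic loss ⇒ the optimal estimator is the posterior mean.

0.709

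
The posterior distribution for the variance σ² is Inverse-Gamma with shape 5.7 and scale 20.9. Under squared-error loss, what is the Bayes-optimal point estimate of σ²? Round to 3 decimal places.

4.447

Mode = β/(α+1) = 20.9/6.7 = 3.119.
Mean = β/(α−1) = 20.9/4.7 = 4.447.
Squared-error loss ⇒ the optimal estimator is the posterior mean.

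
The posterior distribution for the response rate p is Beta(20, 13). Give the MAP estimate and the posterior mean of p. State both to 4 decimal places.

MAP estimate = 0.6129, posterior mean = 0.6061

Mode = (20−1)/(20+13−2) = 19/31 = 0.6129.
Mean = 20/(20+13) = 20/33 = 0.6061.
The mean is pulled below the mode by the posterior's left skew.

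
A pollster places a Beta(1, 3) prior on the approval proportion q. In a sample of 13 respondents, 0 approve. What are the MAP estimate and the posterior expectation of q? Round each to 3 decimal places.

Posterior: Beta(1+0, 3+13) = Beta(1, 16).
Since α = 1 ≤ 1 and β > 1, the Beta density is monotone decreasing on [0,1]; the mode is at 0.
Mean = 1/(1+16) = 0.059.

q_MAP = 0.000, E[q|data] = 0.059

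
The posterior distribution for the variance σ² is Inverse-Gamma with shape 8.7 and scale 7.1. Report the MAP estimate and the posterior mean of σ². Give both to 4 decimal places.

Mode = β/(α+1) = 7.1/9.7 = 0.7320.
Mean = β/(α−1) = 7.1/7.7 = 0.9221.

σ²_MAP = 0.7320, E[σ²|data] = 0.9221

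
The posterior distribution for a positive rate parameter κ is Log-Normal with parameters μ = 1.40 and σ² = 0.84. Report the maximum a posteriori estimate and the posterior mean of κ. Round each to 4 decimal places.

Mode = exp(μ − σ²) = exp(0.56) = 1.7507.
Mean = exp(μ + σ²/2) = exp(1.820) = 6.1719.

maximum a posteriori estimate = 1.7507, posterior mean = 6.1719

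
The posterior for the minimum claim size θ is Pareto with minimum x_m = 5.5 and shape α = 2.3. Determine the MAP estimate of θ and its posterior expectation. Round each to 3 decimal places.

θ_MAP = 5.500, E[θ|data] = 9.731

The Pareto density is strictly decreasing on [x_m, ∞), so the mode is x_m = 5.500.
Mean = α·x_m/(α−1) = 2.3·5.5/1.3 = 9.731.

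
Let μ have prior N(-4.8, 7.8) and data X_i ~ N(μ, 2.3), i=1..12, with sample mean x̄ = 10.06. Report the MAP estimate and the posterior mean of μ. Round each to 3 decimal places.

μ_MAP = 9.704, E[μ|data] = 9.704

Posterior for μ is Normal. Precision-weighted mean: (1/7.8·-4.8 + 12/2.3·10.06) / (1/7.8 + 12/2.3) = 9.704.
A Normal posterior is symmetric, so mode = mean.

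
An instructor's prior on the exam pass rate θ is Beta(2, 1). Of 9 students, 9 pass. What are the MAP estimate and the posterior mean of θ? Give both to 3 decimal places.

Posterior: Beta(2+9, 1+0) = Beta(11, 1).
Since β = 1 ≤ 1 and α > 1, the Beta density is monotone increasing on [0,1]; the mode is at 1.
Mean = 11/(11+1) = 0.917.
The mean is pulled below the mode by the posterior's left skew.

θ_MAP = 1.000, E[θ|data] = 0.917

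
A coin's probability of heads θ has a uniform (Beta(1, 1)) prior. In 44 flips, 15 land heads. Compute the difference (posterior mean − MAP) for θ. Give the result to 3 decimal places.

0.007

Posterior: Beta(1+15, 1+29) = Beta(16, 30).
Mode = (16−1)/(16+30−2) = 15/44 = 0.341.
Mean = 16/(16+30) = 16/46 = 0.348.
Difference = 0.348 − 0.341 = 0.007.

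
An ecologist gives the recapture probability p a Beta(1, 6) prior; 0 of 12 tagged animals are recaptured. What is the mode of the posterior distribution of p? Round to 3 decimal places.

Posterior: Beta(1+0, 6+12) = Beta(1, 18).
Since α = 1 ≤ 1 and β > 1, the Beta density is monotone decreasing on [0,1]; the mode is at 0.
Mean = 1/(1+18) = 0.053.
This is the posterior mode — the MAP estimate.

0.000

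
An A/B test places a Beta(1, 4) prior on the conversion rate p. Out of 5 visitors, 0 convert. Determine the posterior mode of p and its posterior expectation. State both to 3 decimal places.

Posterior: Beta(1+0, 4+5) = Beta(1, 9).
Since α = 1 ≤ 1 and β > 1, the Beta density is monotone decreasing on [0,1]; the mode is at 0.
Mean = 1/(1+9) = 0.100.
Right-skewed posterior ⇒ mode < mean.

MAP = 0.000, posterior mean = 0.100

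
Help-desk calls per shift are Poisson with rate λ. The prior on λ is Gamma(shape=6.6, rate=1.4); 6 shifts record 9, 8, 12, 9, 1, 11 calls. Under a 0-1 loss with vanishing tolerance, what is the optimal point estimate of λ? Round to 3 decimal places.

7.514

Σ counts = 50. Posterior: Gamma(shape = 6.6+50 = 56.6, rate = 1.4+6 = 7.4).
Mode = (α−1)/β = 55.6/7.4 = 7.514.
Mean = α/β = 56.6/7.4 = 7.649.
This is the posterior mode — the MAP estimate.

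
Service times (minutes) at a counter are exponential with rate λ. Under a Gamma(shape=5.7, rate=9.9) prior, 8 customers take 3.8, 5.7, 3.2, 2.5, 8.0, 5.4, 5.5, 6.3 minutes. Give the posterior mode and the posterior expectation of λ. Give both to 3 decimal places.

Σ times = 40.4. Posterior: Gamma(shape = 5.7+8 = 13.7, rate = 9.9+40.4 = 50.3).
Mode = (α−1)/β = 12.7/50.3 = 0.252.
Mean = α/β = 13.7/50.3 = 0.272.

MAP = 0.252, posterior mean = 0.272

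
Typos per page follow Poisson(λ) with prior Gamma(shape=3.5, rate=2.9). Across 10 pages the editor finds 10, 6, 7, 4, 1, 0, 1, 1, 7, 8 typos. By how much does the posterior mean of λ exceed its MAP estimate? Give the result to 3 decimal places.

0.078

Σ counts = 45. Posterior: Gamma(shape = 3.5+45 = 48.5, rate = 2.9+10 = 12.9).
Mode = (α−1)/β = 47.5/12.9 = 3.682.
Mean = α/β = 48.5/12.9 = 3.760.
Difference = 3.760 − 3.682 = 0.078.
The mean is pulled above the mode by the posterior's right skew.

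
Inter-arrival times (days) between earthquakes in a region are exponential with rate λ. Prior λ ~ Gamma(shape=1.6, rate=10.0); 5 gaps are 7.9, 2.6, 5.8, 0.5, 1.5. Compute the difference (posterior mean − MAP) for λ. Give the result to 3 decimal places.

0.035

Σ times = 18.3. Posterior: Gamma(shape = 1.6+5 = 6.6, rate = 10.0+18.3 = 28.3).
Mode = (α−1)/β = 5.6/28.3 = 0.198.
Mean = α/β = 6.6/28.3 = 0.233.
Difference = 0.233 − 0.198 = 0.035.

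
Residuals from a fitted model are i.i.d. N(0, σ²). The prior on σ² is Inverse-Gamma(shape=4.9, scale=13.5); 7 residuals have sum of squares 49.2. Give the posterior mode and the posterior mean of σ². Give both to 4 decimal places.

Posterior: Inverse-Gamma(shape = 4.9+7/2 = 8.4, scale = 13.5+49.2/2 = 38.1).
Mode = β/(α+1) = 38.1/9.4 = 4.0532.
Mean = β/(α−1) = 38.1/7.4 = 5.1486.
Mean > mode: the posterior has a right tail.

posterior mode = 4.0532, posterior mean = 5.1486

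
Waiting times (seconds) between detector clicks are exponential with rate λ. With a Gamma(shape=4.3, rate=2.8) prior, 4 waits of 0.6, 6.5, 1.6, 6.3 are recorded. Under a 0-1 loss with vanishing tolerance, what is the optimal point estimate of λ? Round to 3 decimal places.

0.410

Σ times = 15.0. Posterior: Gamma(shape = 4.3+4 = 8.3, rate = 2.8+15.0 = 17.8).
Mode = (α−1)/β = 7.3/17.8 = 0.410.
Mean = α/β = 8.3/17.8 = 0.466.
This is the posterior mode — the MAP estimate.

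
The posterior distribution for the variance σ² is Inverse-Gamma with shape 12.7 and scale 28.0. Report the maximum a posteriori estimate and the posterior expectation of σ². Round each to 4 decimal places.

Mode = β/(α+1) = 28.0/13.7 = 2.0438.
Mean = β/(α−1) = 28.0/11.7 = 2.3932.
Mean > mode: the posterior has a right tail.

MAP = 2.0438, posterior mean = 2.3932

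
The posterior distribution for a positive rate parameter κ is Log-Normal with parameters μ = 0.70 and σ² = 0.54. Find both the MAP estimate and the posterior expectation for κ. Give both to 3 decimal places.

MAP = 1.174, posterior mean = 2.638

Mode = exp(μ − σ²) = exp(0.16) = 1.174.
Mean = exp(μ + σ²/2) = exp(0.970) = 2.638.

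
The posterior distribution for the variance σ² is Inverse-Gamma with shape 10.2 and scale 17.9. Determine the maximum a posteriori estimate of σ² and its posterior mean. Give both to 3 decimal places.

MAP = 1.598; posterior mean = 1.946

Mode = β/(α+1) = 17.9/11.2 = 1.598.
Mean = β/(α−1) = 17.9/9.2 = 1.946.
The mean is pulled above the mode by the posterior's right skew.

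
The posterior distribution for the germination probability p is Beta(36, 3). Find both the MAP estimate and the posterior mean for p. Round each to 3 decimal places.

MAP = 0.946, posterior mean = 0.923

Mode = (36−1)/(36+3−2) = 35/37 = 0.946.
Mean = 36/(36+3) = 36/39 = 0.923.
The posterior is left-skewed, so the mode exceeds the mean.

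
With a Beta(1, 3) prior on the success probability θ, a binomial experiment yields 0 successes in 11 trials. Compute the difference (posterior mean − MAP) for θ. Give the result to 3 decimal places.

Posterior: Beta(1+0, 3+11) = Beta(1, 14).
Since α = 1 ≤ 1 and β > 1, the Beta density is monotone decreasing on [0,1]; the mode is at 0.
Mean = 1/(1+14) = 0.067.
Difference = 0.067 − 0.000 = 0.067.

0.067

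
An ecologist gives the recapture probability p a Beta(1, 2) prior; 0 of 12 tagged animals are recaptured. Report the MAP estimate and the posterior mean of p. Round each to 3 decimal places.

Posterior: Beta(1+0, 2+12) = Beta(1, 14).
Since α = 1 ≤ 1 and β > 1, the Beta density is monotone decreasing on [0,1]; the mode is at 0.
Mean = 1/(1+14) = 0.067.

MAP = 0.000; posterior mean = 0.067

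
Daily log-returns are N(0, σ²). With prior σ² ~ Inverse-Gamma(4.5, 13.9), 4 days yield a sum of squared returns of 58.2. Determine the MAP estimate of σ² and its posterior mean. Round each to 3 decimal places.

Posterior: Inverse-Gamma(shape = 4.5+4/2 = 6.5, scale = 13.9+58.2/2 = 43.0).
Mode = β/(α+1) = 43.0/7.5 = 5.733.
Mean = β/(α−1) = 43.0/5.5 = 7.818.

MAP = 5.733, posterior mean = 7.818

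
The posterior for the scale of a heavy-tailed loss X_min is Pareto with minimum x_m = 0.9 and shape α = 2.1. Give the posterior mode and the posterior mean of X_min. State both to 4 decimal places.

MAP = 0.9000; posterior mean = 1.7182

The Pareto density is strictly decreasing on [x_m, ∞), so the mode is x_m = 0.9000.
Mean = α·x_m/(α−1) = 2.1·0.9/1.1 = 1.7182.
The mean is pulled above the mode by the posterior's right skew.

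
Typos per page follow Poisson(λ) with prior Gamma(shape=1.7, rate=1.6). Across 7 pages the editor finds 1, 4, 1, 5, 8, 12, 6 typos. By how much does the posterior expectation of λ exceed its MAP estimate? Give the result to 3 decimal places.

Σ counts = 37. Posterior: Gamma(shape = 1.7+37 = 38.7, rate = 1.6+7 = 8.6).
Mode = (α−1)/β = 37.7/8.6 = 4.384.
Mean = α/β = 38.7/8.6 = 4.500.
Difference = 4.500 − 4.384 = 0.116.
Right-skewed posterior ⇒ mode < mean.

0.116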